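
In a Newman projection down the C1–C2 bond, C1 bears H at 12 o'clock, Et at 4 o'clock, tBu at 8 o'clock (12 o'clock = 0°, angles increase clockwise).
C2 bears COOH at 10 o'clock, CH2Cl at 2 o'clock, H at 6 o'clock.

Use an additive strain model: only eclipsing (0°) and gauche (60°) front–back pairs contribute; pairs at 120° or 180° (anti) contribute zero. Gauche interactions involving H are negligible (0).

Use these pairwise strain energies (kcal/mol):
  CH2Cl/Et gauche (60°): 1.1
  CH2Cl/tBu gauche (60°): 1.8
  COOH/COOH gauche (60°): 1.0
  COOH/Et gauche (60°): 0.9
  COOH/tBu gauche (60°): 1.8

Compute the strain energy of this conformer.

This conformer (staggered): Et(120°)/CH2Cl(60°) gauche 1.1; tBu(240°)/COOH(300°) gauche 1.8 → 2.9 kcal/mol.

2.9 kcal/mol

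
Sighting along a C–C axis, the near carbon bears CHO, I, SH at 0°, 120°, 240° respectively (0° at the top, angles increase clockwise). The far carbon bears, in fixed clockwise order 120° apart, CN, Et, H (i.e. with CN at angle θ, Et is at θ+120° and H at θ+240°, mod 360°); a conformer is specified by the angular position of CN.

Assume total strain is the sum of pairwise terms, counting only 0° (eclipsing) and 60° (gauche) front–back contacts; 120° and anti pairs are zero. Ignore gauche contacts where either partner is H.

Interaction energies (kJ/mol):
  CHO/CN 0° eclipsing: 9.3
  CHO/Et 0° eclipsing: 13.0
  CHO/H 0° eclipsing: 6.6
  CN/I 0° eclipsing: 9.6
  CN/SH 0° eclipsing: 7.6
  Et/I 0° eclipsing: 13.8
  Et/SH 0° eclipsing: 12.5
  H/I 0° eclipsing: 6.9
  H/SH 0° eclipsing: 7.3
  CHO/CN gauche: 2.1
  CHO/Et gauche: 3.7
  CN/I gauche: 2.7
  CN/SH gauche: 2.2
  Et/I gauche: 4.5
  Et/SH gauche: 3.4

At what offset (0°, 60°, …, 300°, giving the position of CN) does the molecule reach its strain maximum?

0°

CN at 0° (eclipsed): CHO(0°)/CN(0°) eclipsed 9.3; I(120°)/Et(120°) eclipsed 13.8; SH(240°)/H(240°) eclipsed 7.3 → 30.4 kJ/mol.
CN at 60° (staggered): CHO(0°)/CN(60°) gauche 2.1; I(120°)/CN(60°) gauche 2.7; I(120°)/Et(180°) gauche 4.5; SH(240°)/Et(180°) gauche 3.4 → 12.7 kJ/mol.
CN at 120° (eclipsed): CHO(0°)/H(0°) eclipsed 6.6; I(120°)/CN(120°) eclipsed 9.6; SH(240°)/Et(240°) eclipsed 12.5 → 28.7 kJ/mol.
CN at 180° (staggered): CHO(0°)/Et(300°) gauche 3.7; I(120°)/CN(180°) gauche 2.7; SH(240°)/CN(180°) gauche 2.2; SH(240°)/Et(300°) gauche 3.4 → 12.0 kJ/mol.
CN at 240° (eclipsed): CHO(0°)/Et(0°) eclipsed 13.0; I(120°)/H(120°) eclipsed 6.9; SH(240°)/CN(240°) eclipsed 7.6 → 27.5 kJ/mol.
CN at 300° (staggered): CHO(0°)/CN(300°) gauche 2.1; CHO(0°)/Et(60°) gauche 3.7; I(120°)/Et(60°) gauche 4.5; SH(240°)/CN(300°) gauche 2.2 → 12.5 kJ/mol.
The maximum (30.4 kJ/mol) occurs with CN at 0°.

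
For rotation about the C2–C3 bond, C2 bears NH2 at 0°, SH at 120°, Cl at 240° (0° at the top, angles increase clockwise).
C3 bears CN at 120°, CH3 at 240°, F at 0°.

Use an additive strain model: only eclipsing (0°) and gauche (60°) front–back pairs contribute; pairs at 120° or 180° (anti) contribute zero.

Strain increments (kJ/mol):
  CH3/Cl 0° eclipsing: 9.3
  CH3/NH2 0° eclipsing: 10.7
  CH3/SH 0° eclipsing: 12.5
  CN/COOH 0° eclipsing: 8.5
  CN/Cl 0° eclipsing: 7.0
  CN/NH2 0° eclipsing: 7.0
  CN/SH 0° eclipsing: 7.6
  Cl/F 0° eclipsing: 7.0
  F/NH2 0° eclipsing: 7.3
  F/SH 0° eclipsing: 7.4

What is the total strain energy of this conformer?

This conformer is eclipsed. NH2 at 0° is eclipsed with F at 0° (7.3); SH at 120° is eclipsed with CN at 120° (7.6); Cl at 240° is eclipsed with CH3 at 240° (9.3). Total 24.2 kJ/mol.

24.2 kJ/mol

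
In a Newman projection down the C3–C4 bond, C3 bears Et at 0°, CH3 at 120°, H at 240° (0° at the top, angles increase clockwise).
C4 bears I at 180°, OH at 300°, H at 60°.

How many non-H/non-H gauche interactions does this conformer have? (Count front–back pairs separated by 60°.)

Non-H gauche pairs: Et(0°)/OH(300°); CH3(120°)/I(180°) — 2 interactions.

2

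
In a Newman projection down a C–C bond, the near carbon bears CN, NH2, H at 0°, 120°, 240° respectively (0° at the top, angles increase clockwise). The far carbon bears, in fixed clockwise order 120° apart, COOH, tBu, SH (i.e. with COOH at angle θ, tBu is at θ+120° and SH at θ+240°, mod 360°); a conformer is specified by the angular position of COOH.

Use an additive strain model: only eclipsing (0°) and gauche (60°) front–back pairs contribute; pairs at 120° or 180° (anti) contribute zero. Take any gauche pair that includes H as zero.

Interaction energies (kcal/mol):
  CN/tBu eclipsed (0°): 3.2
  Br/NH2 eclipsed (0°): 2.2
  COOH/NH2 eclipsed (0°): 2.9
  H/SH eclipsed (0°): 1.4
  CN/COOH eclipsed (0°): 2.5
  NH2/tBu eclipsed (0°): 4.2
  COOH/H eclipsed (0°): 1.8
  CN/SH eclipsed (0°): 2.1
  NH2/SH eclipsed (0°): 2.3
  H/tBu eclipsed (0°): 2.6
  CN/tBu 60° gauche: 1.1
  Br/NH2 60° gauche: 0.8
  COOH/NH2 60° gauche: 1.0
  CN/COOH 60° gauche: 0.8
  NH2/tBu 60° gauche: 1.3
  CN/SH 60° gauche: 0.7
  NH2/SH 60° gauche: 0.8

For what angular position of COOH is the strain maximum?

0°

COOH at 0° (eclipsed): CN–COOH eclipsed, NH2–tBu eclipsed, H–SH eclipsed; 2.5 + 4.2 + 1.4 = 8.1 kcal/mol.
COOH at 60° (staggered): CN–COOH gauche, CN–SH gauche, NH2–COOH gauche, NH2–tBu gauche; 0.8 + 0.7 + 1.0 + 1.3 = 3.8 kcal/mol.
COOH at 120° (eclipsed): CN–SH eclipsed, NH2–COOH eclipsed, H–tBu eclipsed; 2.1 + 2.9 + 2.6 = 7.6 kcal/mol.
COOH at 180° (staggered): CN–tBu gauche, CN–SH gauche, NH2–COOH gauche, NH2–SH gauche; 1.1 + 0.7 + 1.0 + 0.8 = 3.6 kcal/mol.
COOH at 240° (eclipsed): CN–tBu eclipsed, NH2–SH eclipsed, H–COOH eclipsed; 3.2 + 2.3 + 1.8 = 7.3 kcal/mol.
COOH at 300° (staggered): CN–COOH gauche, CN–tBu gauche, NH2–tBu gauche, NH2–SH gauche; 0.8 + 1.1 + 1.3 + 0.8 = 4.0 kcal/mol.
The maximum (8.1 kcal/mol) occurs with COOH at 0°.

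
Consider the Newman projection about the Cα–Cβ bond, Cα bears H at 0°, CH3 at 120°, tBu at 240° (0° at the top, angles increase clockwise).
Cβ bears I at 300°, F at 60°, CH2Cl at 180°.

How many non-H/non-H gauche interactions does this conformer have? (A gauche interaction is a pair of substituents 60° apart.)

4

Non-H gauche pairs: CH3(120°)/F(60°); CH3(120°)/CH2Cl(180°); tBu(240°)/I(300°); tBu(240°)/CH2Cl(180°) — 4 interactions.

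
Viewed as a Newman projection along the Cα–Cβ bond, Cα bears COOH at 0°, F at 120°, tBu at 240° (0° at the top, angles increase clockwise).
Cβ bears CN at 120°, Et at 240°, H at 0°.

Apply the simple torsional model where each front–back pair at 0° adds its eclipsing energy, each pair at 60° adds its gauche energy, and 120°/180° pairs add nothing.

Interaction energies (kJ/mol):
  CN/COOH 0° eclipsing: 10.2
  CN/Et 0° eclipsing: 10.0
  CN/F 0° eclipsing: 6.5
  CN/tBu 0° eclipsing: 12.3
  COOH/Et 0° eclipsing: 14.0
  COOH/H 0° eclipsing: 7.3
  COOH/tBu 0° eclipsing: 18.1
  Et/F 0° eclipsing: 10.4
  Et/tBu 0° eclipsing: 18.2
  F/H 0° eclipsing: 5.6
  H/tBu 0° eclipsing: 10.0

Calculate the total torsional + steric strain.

32.0 kJ/mol

This conformer is eclipsed. COOH at 0° is eclipsed with H at 0° (7.3); F at 120° is eclipsed with CN at 120° (6.5); tBu at 240° is eclipsed with Et at 240° (18.2). Total 32.0 kJ/mol.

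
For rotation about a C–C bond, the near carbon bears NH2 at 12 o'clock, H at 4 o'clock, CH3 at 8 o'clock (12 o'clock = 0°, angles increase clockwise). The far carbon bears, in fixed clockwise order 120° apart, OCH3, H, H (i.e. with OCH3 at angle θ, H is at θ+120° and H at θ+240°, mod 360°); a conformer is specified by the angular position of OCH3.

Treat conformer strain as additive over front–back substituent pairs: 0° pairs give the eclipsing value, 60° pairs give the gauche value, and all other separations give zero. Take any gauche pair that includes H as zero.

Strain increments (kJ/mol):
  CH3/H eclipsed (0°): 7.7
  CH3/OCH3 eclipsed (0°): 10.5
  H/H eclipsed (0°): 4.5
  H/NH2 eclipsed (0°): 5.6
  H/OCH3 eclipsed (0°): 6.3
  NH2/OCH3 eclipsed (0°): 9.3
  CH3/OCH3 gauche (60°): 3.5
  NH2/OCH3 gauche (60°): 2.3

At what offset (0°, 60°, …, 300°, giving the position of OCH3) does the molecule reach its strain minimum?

OCH3 at 0° (eclipsed): NH2(0°)/OCH3(0°) eclipsed 9.3; H(120°)/H(120°) eclipsed 4.5; CH3(240°)/H(240°) eclipsed 7.7 → 21.5 kJ/mol.
OCH3 at 60° (staggered): NH2(0°)/OCH3(60°) gauche 2.3 → 2.3 kJ/mol.
OCH3 at 120° (eclipsed): NH2(0°)/H(0°) eclipsed 5.6; H(120°)/OCH3(120°) eclipsed 6.3; CH3(240°)/H(240°) eclipsed 7.7 → 19.6 kJ/mol.
OCH3 at 180° (staggered): CH3(240°)/OCH3(180°) gauche 3.5 → 3.5 kJ/mol.
OCH3 at 240° (eclipsed): NH2(0°)/H(0°) eclipsed 5.6; H(120°)/H(120°) eclipsed 4.5; CH3(240°)/OCH3(240°) eclipsed 10.5 → 20.6 kJ/mol.
OCH3 at 300° (staggered): NH2(0°)/OCH3(300°) gauche 2.3; CH3(240°)/OCH3(300°) gauche 3.5 → 5.8 kJ/mol.
The minimum (2.3 kJ/mol) occurs with OCH3 at 60°.

60°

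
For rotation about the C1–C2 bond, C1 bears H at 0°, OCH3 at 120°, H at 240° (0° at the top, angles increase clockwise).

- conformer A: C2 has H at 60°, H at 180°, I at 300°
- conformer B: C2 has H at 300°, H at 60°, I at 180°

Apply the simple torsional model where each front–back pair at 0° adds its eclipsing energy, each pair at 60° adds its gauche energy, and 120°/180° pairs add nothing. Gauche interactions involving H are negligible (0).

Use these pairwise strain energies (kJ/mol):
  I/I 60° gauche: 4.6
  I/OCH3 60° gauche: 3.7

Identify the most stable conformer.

A (staggered): no non-H gauche contacts → 0.0 kJ/mol.
B (staggered): OCH3(120°)/I(180°) gauche 3.7 → 3.7 kJ/mol.
A has the lowest total (0.0 kJ/mol).

A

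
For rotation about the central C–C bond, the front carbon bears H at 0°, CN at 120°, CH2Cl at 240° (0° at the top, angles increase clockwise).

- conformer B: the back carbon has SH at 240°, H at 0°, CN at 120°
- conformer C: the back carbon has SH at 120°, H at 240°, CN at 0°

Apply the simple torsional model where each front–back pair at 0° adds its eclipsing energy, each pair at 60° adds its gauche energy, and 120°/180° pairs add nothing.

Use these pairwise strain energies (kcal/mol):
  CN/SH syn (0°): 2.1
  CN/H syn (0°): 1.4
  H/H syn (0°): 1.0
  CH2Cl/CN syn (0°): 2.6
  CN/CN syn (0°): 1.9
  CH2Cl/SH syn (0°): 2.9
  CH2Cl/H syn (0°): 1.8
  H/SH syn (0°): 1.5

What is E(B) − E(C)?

B (eclipsed): H–H eclipsed, CN–CN eclipsed, CH2Cl–SH eclipsed; 1.0 + 1.9 + 2.9 = 5.8 kcal/mol.
C (eclipsed): H–CN eclipsed, CN–SH eclipsed, CH2Cl–H eclipsed; 1.4 + 2.1 + 1.8 = 5.3 kcal/mol.
E(B) − E(C) = 5.8 − 5.3 = +0.5 kcal/mol.

+0.5 kcal/mol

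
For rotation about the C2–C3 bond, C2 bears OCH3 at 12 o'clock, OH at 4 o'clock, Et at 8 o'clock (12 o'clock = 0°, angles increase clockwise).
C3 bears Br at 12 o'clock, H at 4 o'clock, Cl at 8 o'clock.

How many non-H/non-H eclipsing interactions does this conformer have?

Non-H eclipsing pairs: OCH3(0°)/Br(0°); Et(240°)/Cl(240°) — 2 interactions.

2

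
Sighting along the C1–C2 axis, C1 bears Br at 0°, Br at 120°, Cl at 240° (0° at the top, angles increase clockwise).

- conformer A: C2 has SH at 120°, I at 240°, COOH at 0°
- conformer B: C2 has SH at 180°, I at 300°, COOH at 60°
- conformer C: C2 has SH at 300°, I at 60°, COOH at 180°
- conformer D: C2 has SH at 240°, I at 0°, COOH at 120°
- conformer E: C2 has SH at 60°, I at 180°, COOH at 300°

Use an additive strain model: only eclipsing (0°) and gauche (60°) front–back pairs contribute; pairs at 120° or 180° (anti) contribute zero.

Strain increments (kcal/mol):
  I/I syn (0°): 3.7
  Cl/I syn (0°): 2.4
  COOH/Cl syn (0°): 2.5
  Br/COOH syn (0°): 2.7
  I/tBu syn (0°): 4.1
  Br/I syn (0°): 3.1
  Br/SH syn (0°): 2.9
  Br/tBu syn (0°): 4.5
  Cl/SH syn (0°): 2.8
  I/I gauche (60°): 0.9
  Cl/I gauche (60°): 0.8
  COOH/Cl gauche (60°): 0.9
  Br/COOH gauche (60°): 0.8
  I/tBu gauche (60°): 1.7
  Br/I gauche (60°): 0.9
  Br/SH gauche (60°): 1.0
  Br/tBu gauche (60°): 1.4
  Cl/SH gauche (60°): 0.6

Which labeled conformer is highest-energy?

A is eclipsed. Br at 0° is eclipsed with COOH at 0° (2.7); Br at 120° is eclipsed with SH at 120° (2.9); Cl at 240° is eclipsed with I at 240° (2.4). Total 8.0 kcal/mol.
B is staggered. Br at 0° is gauche with I at 300° (0.9); Br at 0° is gauche with COOH at 60° (0.8); Br at 120° is gauche with SH at 180° (1.0); Br at 120° is gauche with COOH at 60° (0.8); Cl at 240° is gauche with SH at 180° (0.6); Cl at 240° is gauche with I at 300° (0.8). Total 4.9 kcal/mol.
C is staggered. Br at 0° is gauche with SH at 300° (1.0); Br at 0° is gauche with I at 60° (0.9); Br at 120° is gauche with I at 60° (0.9); Br at 120° is gauche with COOH at 180° (0.8); Cl at 240° is gauche with SH at 300° (0.6); Cl at 240° is gauche with COOH at 180° (0.9). Total 5.1 kcal/mol.
D is eclipsed. Br at 0° is eclipsed with I at 0° (3.1); Br at 120° is eclipsed with COOH at 120° (2.7); Cl at 240° is eclipsed with SH at 240° (2.8). Total 8.6 kcal/mol.
E is staggered. Br at 0° is gauche with SH at 60° (1.0); Br at 0° is gauche with COOH at 300° (0.8); Br at 120° is gauche with SH at 60° (1.0); Br at 120° is gauche with I at 180° (0.9); Cl at 240° is gauche with I at 180° (0.8); Cl at 240° is gauche with COOH at 300° (0.9). Total 5.4 kcal/mol.
D has the highest total (8.6 kcal/mol).

D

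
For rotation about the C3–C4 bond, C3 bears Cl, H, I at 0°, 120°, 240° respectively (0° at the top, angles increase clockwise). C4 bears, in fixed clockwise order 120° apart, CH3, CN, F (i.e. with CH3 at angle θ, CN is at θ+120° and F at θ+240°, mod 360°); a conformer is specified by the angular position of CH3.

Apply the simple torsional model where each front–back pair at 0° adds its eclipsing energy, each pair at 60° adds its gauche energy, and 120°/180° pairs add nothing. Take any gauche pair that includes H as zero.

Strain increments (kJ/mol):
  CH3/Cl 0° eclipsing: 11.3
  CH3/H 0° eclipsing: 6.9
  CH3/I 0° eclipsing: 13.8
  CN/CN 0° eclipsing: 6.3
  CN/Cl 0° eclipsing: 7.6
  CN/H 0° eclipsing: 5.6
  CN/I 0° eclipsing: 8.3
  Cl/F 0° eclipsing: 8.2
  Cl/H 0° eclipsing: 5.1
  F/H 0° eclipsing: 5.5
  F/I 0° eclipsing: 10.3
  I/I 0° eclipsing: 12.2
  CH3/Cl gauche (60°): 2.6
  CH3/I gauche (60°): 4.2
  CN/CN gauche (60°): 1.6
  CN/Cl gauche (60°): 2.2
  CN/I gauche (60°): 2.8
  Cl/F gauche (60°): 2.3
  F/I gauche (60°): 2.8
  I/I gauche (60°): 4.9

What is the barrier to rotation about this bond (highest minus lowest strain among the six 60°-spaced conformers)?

16.7 kJ/mol

CH3 at 0° (eclipsed): Cl(0°)/CH3(0°) eclipsed 11.3; H(120°)/CN(120°) eclipsed 5.6; I(240°)/F(240°) eclipsed 10.3 → 27.2 kJ/mol.
CH3 at 60° (staggered): Cl(0°)/CH3(60°) gauche 2.6; Cl(0°)/F(300°) gauche 2.3; I(240°)/CN(180°) gauche 2.8; I(240°)/F(300°) gauche 2.8 → 10.5 kJ/mol.
CH3 at 120° (eclipsed): Cl(0°)/F(0°) eclipsed 8.2; H(120°)/CH3(120°) eclipsed 6.9; I(240°)/CN(240°) eclipsed 8.3 → 23.4 kJ/mol.
CH3 at 180° (staggered): Cl(0°)/CN(300°) gauche 2.2; Cl(0°)/F(60°) gauche 2.3; I(240°)/CH3(180°) gauche 4.2; I(240°)/CN(300°) gauche 2.8 → 11.5 kJ/mol.
CH3 at 240° (eclipsed): Cl(0°)/CN(0°) eclipsed 7.6; H(120°)/F(120°) eclipsed 5.5; I(240°)/CH3(240°) eclipsed 13.8 → 26.9 kJ/mol.
CH3 at 300° (staggered): Cl(0°)/CH3(300°) gauche 2.6; Cl(0°)/CN(60°) gauche 2.2; I(240°)/CH3(300°) gauche 4.2; I(240°)/F(180°) gauche 2.8 → 11.8 kJ/mol.
Max at 0° (27.2 kJ/mol), min at 60° (10.5 kJ/mol); barrier = 16.7 kJ/mol.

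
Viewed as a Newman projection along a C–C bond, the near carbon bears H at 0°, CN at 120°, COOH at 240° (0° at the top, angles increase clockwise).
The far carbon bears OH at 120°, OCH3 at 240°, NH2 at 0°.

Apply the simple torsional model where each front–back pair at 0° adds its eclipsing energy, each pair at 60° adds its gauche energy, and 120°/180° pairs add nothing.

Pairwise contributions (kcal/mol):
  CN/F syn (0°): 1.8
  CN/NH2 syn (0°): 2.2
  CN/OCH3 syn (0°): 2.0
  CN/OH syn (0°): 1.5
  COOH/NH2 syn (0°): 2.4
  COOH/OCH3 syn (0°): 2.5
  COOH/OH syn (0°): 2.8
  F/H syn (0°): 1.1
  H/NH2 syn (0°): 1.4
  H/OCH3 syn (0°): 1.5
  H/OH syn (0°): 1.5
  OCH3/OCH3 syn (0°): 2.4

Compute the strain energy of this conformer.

This conformer (eclipsed): H(0°)/NH2(0°) eclipsed 1.4; CN(120°)/OH(120°) eclipsed 1.5; COOH(240°)/OCH3(240°) eclipsed 2.5 → 5.4 kcal/mol.

5.4 kcal/mol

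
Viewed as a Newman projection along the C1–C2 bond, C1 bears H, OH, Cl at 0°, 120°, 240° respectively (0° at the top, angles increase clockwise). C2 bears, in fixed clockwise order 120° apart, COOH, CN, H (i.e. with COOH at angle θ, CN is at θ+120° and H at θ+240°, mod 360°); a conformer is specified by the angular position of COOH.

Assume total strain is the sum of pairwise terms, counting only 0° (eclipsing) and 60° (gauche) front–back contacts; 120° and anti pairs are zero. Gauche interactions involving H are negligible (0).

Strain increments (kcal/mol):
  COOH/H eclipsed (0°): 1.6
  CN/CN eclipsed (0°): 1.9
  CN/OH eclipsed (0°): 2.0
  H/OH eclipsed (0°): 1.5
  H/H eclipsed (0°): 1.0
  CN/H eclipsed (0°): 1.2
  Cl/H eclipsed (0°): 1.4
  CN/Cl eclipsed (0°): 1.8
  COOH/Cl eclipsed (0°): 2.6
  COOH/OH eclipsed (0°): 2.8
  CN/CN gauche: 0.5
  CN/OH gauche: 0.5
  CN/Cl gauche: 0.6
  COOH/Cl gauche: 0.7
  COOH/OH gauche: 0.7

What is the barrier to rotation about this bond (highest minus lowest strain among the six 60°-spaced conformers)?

4.4 kcal/mol

COOH at 0° (eclipsed): H–COOH eclipsed, OH–CN eclipsed, Cl–H eclipsed; 1.6 + 2.0 + 1.4 = 5.0 kcal/mol.
COOH at 60° (staggered): OH–COOH gauche, OH–CN gauche, Cl–CN gauche; 0.7 + 0.5 + 0.6 = 1.8 kcal/mol.
COOH at 120° (eclipsed): H–H eclipsed, OH–COOH eclipsed, Cl–CN eclipsed; 1.0 + 2.8 + 1.8 = 5.6 kcal/mol.
COOH at 180° (staggered): OH–COOH gauche, Cl–COOH gauche, Cl–CN gauche; 0.7 + 0.7 + 0.6 = 2.0 kcal/mol.
COOH at 240° (eclipsed): H–CN eclipsed, OH–H eclipsed, Cl–COOH eclipsed; 1.2 + 1.5 + 2.6 = 5.3 kcal/mol.
COOH at 300° (staggered): OH–CN gauche, Cl–COOH gauche; 0.5 + 0.7 = 1.2 kcal/mol.
Max at 120° (5.6 kcal/mol), min at 300° (1.2 kcal/mol); barrier = 4.4 kcal/mol.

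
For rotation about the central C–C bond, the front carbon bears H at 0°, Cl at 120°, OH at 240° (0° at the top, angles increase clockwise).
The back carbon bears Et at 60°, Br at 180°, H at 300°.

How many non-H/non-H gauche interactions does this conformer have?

Non-H gauche pairs: Cl(120°)/Et(60°); Cl(120°)/Br(180°); OH(240°)/Br(180°) — 3 interactions.

3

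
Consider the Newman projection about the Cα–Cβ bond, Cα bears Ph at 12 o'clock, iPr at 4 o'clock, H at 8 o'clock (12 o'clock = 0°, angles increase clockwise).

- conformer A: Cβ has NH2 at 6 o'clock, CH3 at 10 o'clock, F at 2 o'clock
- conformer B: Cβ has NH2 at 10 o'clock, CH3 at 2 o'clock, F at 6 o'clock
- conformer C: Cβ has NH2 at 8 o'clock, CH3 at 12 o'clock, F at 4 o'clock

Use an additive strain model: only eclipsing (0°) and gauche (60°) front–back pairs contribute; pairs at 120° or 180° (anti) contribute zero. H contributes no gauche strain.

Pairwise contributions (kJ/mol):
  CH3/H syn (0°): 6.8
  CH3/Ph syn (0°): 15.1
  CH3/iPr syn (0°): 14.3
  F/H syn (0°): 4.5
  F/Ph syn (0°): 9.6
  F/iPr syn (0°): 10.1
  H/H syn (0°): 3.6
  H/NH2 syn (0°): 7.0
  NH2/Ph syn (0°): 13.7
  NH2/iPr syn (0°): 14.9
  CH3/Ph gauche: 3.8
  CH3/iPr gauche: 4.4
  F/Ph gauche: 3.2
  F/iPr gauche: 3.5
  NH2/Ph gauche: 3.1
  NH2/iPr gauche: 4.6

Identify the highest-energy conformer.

A (staggered): Ph(0°)/CH3(300°) gauche 3.8; Ph(0°)/F(60°) gauche 3.2; iPr(120°)/NH2(180°) gauche 4.6; iPr(120°)/F(60°) gauche 3.5 → 15.1 kJ/mol.
B (staggered): Ph(0°)/NH2(300°) gauche 3.1; Ph(0°)/CH3(60°) gauche 3.8; iPr(120°)/CH3(60°) gauche 4.4; iPr(120°)/F(180°) gauche 3.5 → 14.8 kJ/mol.
C (eclipsed): Ph(0°)/CH3(0°) eclipsed 15.1; iPr(120°)/F(120°) eclipsed 10.1; H(240°)/NH2(240°) eclipsed 7.0 → 32.2 kJ/mol.
C has the highest total (32.2 kJ/mol).

C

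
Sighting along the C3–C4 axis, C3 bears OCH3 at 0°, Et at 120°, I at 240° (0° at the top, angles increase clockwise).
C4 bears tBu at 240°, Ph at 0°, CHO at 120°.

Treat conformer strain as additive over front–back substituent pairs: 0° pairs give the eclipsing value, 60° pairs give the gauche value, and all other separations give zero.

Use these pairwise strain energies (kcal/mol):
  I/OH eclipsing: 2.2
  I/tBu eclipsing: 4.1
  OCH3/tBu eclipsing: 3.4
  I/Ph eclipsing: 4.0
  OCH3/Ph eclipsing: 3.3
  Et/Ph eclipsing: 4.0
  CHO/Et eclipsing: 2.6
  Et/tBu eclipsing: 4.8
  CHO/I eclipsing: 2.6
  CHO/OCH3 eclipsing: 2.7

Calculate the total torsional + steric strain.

This conformer is eclipsed. OCH3 at 0° is eclipsed with Ph at 0° (3.3); Et at 120° is eclipsed with CHO at 120° (2.6); I at 240° is eclipsed with tBu at 240° (4.1). Total 10.0 kcal/mol.

10.0 kcal/mol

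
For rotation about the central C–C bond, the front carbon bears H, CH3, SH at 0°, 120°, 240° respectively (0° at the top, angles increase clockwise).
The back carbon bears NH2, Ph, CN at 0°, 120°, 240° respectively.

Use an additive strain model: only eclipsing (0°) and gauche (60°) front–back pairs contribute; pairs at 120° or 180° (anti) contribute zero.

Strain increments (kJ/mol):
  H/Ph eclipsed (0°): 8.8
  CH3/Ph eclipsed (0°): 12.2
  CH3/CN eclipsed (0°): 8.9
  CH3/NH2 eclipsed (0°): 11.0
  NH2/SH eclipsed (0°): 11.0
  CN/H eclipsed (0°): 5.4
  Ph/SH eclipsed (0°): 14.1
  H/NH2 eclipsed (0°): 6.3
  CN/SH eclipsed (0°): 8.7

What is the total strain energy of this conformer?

27.2 kJ/mol

This conformer (eclipsed): H(0°)/NH2(0°) eclipsed 6.3; CH3(120°)/Ph(120°) eclipsed 12.2; SH(240°)/CN(240°) eclipsed 8.7 → 27.2 kJ/mol.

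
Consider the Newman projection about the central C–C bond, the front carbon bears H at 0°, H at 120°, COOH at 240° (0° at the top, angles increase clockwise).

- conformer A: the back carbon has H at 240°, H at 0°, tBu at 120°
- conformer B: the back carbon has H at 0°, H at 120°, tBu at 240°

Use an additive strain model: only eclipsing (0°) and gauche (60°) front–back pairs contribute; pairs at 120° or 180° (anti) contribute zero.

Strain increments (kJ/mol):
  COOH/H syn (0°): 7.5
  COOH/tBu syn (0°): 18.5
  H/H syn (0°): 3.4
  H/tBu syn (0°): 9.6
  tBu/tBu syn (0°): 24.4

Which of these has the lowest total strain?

A

A (eclipsed): H–H eclipsed, H–tBu eclipsed, COOH–H eclipsed; 3.4 + 9.6 + 7.5 = 20.5 kJ/mol.
B (eclipsed): H–H eclipsed, H–H eclipsed, COOH–tBu eclipsed; 3.4 + 3.4 + 18.5 = 25.3 kJ/mol.
A has the lowest total (20.5 kJ/mol).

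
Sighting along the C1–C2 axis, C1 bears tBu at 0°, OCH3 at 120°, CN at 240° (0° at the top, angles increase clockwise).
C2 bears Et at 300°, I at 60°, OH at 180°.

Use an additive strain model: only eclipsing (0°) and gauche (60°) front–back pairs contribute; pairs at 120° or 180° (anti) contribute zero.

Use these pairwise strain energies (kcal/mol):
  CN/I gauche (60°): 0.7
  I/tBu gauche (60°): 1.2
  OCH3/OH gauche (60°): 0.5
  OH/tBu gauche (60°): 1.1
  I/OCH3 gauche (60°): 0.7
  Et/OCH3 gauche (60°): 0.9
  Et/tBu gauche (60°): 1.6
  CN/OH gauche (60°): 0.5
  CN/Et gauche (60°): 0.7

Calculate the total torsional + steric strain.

5.2 kcal/mol

This conformer (staggered): tBu(0°)/Et(300°) gauche 1.6; tBu(0°)/I(60°) gauche 1.2; OCH3(120°)/I(60°) gauche 0.7; OCH3(120°)/OH(180°) gauche 0.5; CN(240°)/Et(300°) gauche 0.7; CN(240°)/OH(180°) gauche 0.5 → 5.2 kcal/mol.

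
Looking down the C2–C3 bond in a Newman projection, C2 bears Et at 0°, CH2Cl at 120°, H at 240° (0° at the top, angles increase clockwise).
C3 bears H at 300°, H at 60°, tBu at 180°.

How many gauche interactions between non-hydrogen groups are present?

1

Non-H gauche pairs: CH2Cl(120°)/tBu(180°) — 1 interaction.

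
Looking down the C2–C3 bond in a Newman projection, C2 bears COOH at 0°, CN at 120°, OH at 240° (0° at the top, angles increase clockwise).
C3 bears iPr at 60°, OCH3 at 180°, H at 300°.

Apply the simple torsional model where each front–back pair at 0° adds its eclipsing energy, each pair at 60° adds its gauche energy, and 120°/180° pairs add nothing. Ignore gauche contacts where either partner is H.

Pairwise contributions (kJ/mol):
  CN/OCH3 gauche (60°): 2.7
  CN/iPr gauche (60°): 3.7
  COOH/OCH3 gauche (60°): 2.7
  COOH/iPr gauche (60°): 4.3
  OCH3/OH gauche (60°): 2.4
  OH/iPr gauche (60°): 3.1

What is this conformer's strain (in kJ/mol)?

13.1 kJ/mol

This conformer is staggered. COOH at 0° is gauche with iPr at 60° (4.3); CN at 120° is gauche with iPr at 60° (3.7); CN at 120° is gauche with OCH3 at 180° (2.7); OH at 240° is gauche with OCH3 at 180° (2.4). Total 13.1 kJ/mol.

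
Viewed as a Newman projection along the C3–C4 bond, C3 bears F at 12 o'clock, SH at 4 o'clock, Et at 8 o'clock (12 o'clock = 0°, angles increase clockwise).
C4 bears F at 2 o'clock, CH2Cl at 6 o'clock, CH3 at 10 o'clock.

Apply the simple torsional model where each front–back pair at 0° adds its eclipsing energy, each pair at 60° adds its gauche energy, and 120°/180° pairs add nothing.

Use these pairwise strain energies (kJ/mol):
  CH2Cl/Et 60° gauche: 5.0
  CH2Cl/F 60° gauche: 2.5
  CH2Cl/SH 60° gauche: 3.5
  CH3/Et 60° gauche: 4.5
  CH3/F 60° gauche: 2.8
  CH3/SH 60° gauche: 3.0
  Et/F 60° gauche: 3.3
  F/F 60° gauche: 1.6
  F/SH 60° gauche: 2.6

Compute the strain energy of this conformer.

This conformer (staggered): F–F gauche, F–CH3 gauche, SH–F gauche, SH–CH2Cl gauche, Et–CH2Cl gauche, Et–CH3 gauche; 1.6 + 2.8 + 2.6 + 3.5 + 5.0 + 4.5 = 20.0 kJ/mol.

20.0 kJ/mol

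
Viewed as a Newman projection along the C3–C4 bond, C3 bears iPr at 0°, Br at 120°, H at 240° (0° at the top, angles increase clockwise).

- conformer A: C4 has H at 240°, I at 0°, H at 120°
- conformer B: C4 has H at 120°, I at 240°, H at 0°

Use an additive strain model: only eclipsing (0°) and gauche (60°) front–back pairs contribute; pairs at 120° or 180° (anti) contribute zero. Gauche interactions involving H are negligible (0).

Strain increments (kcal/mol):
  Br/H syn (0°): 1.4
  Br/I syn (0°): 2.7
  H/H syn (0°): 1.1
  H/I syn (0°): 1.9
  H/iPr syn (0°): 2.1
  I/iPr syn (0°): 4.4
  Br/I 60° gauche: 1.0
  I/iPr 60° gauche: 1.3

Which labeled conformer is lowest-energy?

B

A (eclipsed): iPr–I eclipsed, Br–H eclipsed, H–H eclipsed; 4.4 + 1.4 + 1.1 = 6.9 kcal/mol.
B (eclipsed): iPr–H eclipsed, Br–H eclipsed, H–I eclipsed; 2.1 + 1.4 + 1.9 = 5.4 kcal/mol.
B has the lowest total (5.4 kcal/mol).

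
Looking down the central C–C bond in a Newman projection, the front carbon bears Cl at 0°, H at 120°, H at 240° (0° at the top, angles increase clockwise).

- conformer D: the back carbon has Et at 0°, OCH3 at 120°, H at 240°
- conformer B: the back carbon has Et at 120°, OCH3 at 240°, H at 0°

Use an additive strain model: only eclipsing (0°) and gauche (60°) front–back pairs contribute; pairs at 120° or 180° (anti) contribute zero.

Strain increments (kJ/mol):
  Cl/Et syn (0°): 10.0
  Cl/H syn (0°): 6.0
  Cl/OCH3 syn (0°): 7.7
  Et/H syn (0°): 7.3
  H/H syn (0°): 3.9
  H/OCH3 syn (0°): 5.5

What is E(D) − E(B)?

+0.6 kJ/mol

D (eclipsed): Cl–Et eclipsed, H–OCH3 eclipsed, H–H eclipsed; 10.0 + 5.5 + 3.9 = 19.4 kJ/mol.
B (eclipsed): Cl–H eclipsed, H–Et eclipsed, H–OCH3 eclipsed; 6.0 + 7.3 + 5.5 = 18.8 kJ/mol.
E(D) − E(B) = 19.4 − 18.8 = +0.6 kJ/mol.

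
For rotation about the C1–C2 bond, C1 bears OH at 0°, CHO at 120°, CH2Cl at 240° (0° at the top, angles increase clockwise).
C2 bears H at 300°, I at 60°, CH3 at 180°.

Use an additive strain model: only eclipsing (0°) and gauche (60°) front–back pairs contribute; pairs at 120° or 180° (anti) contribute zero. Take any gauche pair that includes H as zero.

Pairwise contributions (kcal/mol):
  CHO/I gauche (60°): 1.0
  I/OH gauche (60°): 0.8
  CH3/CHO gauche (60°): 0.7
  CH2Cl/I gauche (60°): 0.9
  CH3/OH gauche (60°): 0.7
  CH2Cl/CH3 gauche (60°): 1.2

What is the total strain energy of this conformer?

This conformer (staggered): OH(0°)/I(60°) gauche 0.8; CHO(120°)/I(60°) gauche 1.0; CHO(120°)/CH3(180°) gauche 0.7; CH2Cl(240°)/CH3(180°) gauche 1.2 → 3.7 kcal/mol.

3.7 kcal/mol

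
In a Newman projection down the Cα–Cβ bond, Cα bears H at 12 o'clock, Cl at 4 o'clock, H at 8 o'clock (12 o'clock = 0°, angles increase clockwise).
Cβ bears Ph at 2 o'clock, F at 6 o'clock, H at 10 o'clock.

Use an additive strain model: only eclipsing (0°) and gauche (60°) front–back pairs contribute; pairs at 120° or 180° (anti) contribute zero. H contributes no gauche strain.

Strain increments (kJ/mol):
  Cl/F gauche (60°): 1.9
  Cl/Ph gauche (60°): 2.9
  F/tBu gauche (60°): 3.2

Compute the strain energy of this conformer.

This conformer is staggered. Cl at 120° is gauche with Ph at 60° (2.9); Cl at 120° is gauche with F at 180° (1.9). Total 4.8 kJ/mol.

4.8 kJ/mol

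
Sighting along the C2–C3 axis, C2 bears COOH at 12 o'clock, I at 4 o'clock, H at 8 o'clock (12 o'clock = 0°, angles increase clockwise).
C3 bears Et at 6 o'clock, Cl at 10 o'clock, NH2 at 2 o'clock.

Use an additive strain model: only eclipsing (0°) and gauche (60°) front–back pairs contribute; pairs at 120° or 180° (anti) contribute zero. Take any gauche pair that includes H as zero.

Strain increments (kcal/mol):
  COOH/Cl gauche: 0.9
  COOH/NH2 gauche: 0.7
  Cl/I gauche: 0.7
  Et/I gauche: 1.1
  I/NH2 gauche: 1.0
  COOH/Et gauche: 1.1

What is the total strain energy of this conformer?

This conformer (staggered): COOH(0°)/Cl(300°) gauche 0.9; COOH(0°)/NH2(60°) gauche 0.7; I(120°)/Et(180°) gauche 1.1; I(120°)/NH2(60°) gauche 1.0 → 3.7 kcal/mol.

3.7 kcal/mol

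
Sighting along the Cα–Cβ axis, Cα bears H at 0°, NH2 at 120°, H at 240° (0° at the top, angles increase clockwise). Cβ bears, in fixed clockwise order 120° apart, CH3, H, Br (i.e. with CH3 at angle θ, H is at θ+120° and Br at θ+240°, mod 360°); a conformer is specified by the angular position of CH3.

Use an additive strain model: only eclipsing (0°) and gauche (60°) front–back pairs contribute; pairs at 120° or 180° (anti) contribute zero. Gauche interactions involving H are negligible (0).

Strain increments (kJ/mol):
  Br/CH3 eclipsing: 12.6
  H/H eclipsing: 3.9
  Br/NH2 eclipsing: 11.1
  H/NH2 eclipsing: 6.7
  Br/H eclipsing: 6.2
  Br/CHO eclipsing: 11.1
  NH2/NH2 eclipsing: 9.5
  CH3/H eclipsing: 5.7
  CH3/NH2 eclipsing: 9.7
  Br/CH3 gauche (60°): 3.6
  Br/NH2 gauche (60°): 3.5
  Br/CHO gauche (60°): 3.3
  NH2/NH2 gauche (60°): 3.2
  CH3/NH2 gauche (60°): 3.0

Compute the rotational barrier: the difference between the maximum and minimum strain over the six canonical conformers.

17.7 kJ/mol

CH3 at 0° is eclipsed. H at 0° is eclipsed with CH3 at 0° (5.7); NH2 at 120° is eclipsed with H at 120° (6.7); H at 240° is eclipsed with Br at 240° (6.2). Total 18.6 kJ/mol.
CH3 at 60° is staggered. NH2 at 120° is gauche with CH3 at 60° (3.0). Total 3.0 kJ/mol.
CH3 at 120° is eclipsed. H at 0° is eclipsed with Br at 0° (6.2); NH2 at 120° is eclipsed with CH3 at 120° (9.7); H at 240° is eclipsed with H at 240° (3.9). Total 19.8 kJ/mol.
CH3 at 180° is staggered. NH2 at 120° is gauche with CH3 at 180° (3.0); NH2 at 120° is gauche with Br at 60° (3.5). Total 6.5 kJ/mol.
CH3 at 240° is eclipsed. H at 0° is eclipsed with H at 0° (3.9); NH2 at 120° is eclipsed with Br at 120° (11.1); H at 240° is eclipsed with CH3 at 240° (5.7). Total 20.7 kJ/mol.
CH3 at 300° is staggered. NH2 at 120° is gauche with Br at 180° (3.5). Total 3.5 kJ/mol.
Max at 240° (20.7 kJ/mol), min at 60° (3.0 kJ/mol); barrier = 17.7 kJ/mol.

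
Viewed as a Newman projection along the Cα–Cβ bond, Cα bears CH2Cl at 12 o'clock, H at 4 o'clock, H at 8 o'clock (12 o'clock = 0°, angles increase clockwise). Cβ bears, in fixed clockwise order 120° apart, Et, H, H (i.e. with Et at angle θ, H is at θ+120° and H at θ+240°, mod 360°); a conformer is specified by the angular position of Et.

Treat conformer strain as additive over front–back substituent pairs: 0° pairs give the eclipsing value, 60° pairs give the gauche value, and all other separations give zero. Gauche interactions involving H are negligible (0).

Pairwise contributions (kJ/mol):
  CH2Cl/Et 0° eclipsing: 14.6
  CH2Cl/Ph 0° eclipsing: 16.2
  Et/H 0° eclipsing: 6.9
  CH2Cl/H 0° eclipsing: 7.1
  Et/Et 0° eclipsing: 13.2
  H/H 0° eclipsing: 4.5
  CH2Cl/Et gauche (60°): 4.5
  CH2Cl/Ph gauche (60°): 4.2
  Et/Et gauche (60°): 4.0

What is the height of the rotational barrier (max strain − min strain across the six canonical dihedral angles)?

23.6 kJ/mol

Et at 0° is eclipsed. CH2Cl at 0° is eclipsed with Et at 0° (14.6); H at 120° is eclipsed with H at 120° (4.5); H at 240° is eclipsed with H at 240° (4.5). Total 23.6 kJ/mol.
Et at 60° is staggered. CH2Cl at 0° is gauche with Et at 60° (4.5). Total 4.5 kJ/mol.
Et at 120° is eclipsed. CH2Cl at 0° is eclipsed with H at 0° (7.1); H at 120° is eclipsed with Et at 120° (6.9); H at 240° is eclipsed with H at 240° (4.5). Total 18.5 kJ/mol.
Et at 180° (staggered): no non-H gauche contacts → 0.0 kJ/mol.
Et at 240° is eclipsed. CH2Cl at 0° is eclipsed with H at 0° (7.1); H at 120° is eclipsed with H at 120° (4.5); H at 240° is eclipsed with Et at 240° (6.9). Total 18.5 kJ/mol.
Et at 300° is staggered. CH2Cl at 0° is gauche with Et at 300° (4.5). Total 4.5 kJ/mol.
Max at 0° (23.6 kJ/mol), min at 180° (0.0 kJ/mol); barrier = 23.6 kJ/mol.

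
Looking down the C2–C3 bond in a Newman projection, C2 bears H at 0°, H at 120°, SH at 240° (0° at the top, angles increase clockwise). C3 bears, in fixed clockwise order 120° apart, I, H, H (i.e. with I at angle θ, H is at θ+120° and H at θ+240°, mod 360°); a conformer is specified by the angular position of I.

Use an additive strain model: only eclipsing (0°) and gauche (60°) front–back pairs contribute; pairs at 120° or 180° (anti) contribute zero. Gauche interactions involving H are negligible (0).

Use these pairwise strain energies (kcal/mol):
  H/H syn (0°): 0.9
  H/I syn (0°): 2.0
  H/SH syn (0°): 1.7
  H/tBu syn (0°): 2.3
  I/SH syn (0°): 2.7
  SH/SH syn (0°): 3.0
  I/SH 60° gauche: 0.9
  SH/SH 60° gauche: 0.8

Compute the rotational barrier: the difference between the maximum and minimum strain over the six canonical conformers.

I at 0° (eclipsed): H(0°)/I(0°) eclipsed 2.0; H(120°)/H(120°) eclipsed 0.9; SH(240°)/H(240°) eclipsed 1.7 → 4.6 kcal/mol.
I at 60° (staggered): no non-H gauche contacts → 0.0 kcal/mol.
I at 120° (eclipsed): H(0°)/H(0°) eclipsed 0.9; H(120°)/I(120°) eclipsed 2.0; SH(240°)/H(240°) eclipsed 1.7 → 4.6 kcal/mol.
I at 180° (staggered): SH(240°)/I(180°) gauche 0.9 → 0.9 kcal/mol.
I at 240° (eclipsed): H(0°)/H(0°) eclipsed 0.9; H(120°)/H(120°) eclipsed 0.9; SH(240°)/I(240°) eclipsed 2.7 → 4.5 kcal/mol.
I at 300° (staggered): SH(240°)/I(300°) gauche 0.9 → 0.9 kcal/mol.
Max at 0° (4.6 kcal/mol), min at 60° (0.0 kcal/mol); barrier = 4.6 kcal/mol.

4.6 kcal/mol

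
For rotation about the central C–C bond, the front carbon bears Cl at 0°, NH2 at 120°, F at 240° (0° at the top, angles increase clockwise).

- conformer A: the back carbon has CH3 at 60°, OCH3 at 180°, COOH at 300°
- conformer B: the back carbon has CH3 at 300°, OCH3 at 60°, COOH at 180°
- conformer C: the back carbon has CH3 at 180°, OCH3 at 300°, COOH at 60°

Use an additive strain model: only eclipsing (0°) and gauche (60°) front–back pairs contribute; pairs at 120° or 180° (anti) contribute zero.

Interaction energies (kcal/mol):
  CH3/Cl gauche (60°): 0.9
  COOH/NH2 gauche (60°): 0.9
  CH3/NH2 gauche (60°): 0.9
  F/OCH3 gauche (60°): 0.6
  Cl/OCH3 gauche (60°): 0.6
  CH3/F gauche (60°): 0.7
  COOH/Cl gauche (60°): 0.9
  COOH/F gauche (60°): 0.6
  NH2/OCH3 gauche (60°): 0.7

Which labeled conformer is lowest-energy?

B

A (staggered): Cl(0°)/CH3(60°) gauche 0.9; Cl(0°)/COOH(300°) gauche 0.9; NH2(120°)/CH3(60°) gauche 0.9; NH2(120°)/OCH3(180°) gauche 0.7; F(240°)/OCH3(180°) gauche 0.6; F(240°)/COOH(300°) gauche 0.6 → 4.6 kcal/mol.
B (staggered): Cl(0°)/CH3(300°) gauche 0.9; Cl(0°)/OCH3(60°) gauche 0.6; NH2(120°)/OCH3(60°) gauche 0.7; NH2(120°)/COOH(180°) gauche 0.9; F(240°)/CH3(300°) gauche 0.7; F(240°)/COOH(180°) gauche 0.6 → 4.4 kcal/mol.
C (staggered): Cl(0°)/OCH3(300°) gauche 0.6; Cl(0°)/COOH(60°) gauche 0.9; NH2(120°)/CH3(180°) gauche 0.9; NH2(120°)/COOH(60°) gauche 0.9; F(240°)/CH3(180°) gauche 0.7; F(240°)/OCH3(300°) gauche 0.6 → 4.6 kcal/mol.
B has the lowest total (4.4 kcal/mol).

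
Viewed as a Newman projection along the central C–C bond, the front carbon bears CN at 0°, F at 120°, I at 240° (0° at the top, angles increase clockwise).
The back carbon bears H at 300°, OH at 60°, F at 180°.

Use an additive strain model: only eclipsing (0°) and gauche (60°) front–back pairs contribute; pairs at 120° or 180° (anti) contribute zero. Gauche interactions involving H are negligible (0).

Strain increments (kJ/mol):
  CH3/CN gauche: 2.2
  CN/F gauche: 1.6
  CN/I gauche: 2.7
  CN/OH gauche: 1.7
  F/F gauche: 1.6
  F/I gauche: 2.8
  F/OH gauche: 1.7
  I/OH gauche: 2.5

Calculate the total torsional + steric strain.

This conformer (staggered): CN–OH gauche, F–OH gauche, F–F gauche, I–F gauche; 1.7 + 1.7 + 1.6 + 2.8 = 7.8 kJ/mol.

7.8 kJ/mol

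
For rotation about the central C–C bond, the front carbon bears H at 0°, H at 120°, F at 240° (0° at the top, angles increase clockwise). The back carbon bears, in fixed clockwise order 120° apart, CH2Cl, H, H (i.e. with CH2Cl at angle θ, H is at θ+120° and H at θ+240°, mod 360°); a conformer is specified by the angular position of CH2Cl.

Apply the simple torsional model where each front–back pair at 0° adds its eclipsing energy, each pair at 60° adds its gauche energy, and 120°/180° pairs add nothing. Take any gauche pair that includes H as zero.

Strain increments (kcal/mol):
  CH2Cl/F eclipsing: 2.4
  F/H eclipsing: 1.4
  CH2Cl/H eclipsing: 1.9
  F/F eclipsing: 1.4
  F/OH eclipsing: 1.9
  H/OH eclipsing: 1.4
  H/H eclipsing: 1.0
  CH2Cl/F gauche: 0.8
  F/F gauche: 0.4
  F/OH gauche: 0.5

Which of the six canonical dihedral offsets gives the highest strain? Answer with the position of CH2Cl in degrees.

CH2Cl at 0° is eclipsed. H at 0° is eclipsed with CH2Cl at 0° (1.9); H at 120° is eclipsed with H at 120° (1.0); F at 240° is eclipsed with H at 240° (1.4). Total 4.3 kcal/mol.
CH2Cl at 60° (staggered): no non-H gauche contacts → 0.0 kcal/mol.
CH2Cl at 120° is eclipsed. H at 0° is eclipsed with H at 0° (1.0); H at 120° is eclipsed with CH2Cl at 120° (1.9); F at 240° is eclipsed with H at 240° (1.4). Total 4.3 kcal/mol.
CH2Cl at 180° is staggered. F at 240° is gauche with CH2Cl at 180° (0.8). Total 0.8 kcal/mol.
CH2Cl at 240° is eclipsed. H at 0° is eclipsed with H at 0° (1.0); H at 120° is eclipsed with H at 120° (1.0); F at 240° is eclipsed with CH2Cl at 240° (2.4). Total 4.4 kcal/mol.
CH2Cl at 300° is staggered. F at 240° is gauche with CH2Cl at 300° (0.8). Total 0.8 kcal/mol.
The maximum (4.4 kcal/mol) occurs with CH2Cl at 240°.

240°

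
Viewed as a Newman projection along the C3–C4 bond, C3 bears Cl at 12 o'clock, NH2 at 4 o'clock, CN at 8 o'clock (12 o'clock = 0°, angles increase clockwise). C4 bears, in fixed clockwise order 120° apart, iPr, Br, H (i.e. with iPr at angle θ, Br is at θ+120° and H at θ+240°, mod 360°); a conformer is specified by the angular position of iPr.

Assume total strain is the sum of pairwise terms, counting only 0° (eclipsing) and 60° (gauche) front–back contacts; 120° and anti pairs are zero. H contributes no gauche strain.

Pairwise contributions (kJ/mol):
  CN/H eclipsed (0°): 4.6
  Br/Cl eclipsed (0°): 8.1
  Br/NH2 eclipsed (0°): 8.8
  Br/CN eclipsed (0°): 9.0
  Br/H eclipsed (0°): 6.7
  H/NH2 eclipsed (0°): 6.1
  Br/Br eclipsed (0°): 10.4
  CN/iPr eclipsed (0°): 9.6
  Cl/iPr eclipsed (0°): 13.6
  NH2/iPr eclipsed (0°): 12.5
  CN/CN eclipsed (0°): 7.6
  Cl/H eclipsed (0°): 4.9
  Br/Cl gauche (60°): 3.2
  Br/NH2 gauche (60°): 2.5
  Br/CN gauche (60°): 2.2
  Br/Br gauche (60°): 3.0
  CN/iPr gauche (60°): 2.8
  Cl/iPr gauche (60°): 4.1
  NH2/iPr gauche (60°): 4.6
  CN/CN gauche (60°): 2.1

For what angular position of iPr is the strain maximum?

iPr at 0° (eclipsed): Cl–iPr eclipsed, NH2–Br eclipsed, CN–H eclipsed; 13.6 + 8.8 + 4.6 = 27.0 kJ/mol.
iPr at 60° (staggered): Cl–iPr gauche, NH2–iPr gauche, NH2–Br gauche, CN–Br gauche; 4.1 + 4.6 + 2.5 + 2.2 = 13.4 kJ/mol.
iPr at 120° (eclipsed): Cl–H eclipsed, NH2–iPr eclipsed, CN–Br eclipsed; 4.9 + 12.5 + 9.0 = 26.4 kJ/mol.
iPr at 180° (staggered): Cl–Br gauche, NH2–iPr gauche, CN–iPr gauche, CN–Br gauche; 3.2 + 4.6 + 2.8 + 2.2 = 12.8 kJ/mol.
iPr at 240° (eclipsed): Cl–Br eclipsed, NH2–H eclipsed, CN–iPr eclipsed; 8.1 + 6.1 + 9.6 = 23.8 kJ/mol.
iPr at 300° (staggered): Cl–iPr gauche, Cl–Br gauche, NH2–Br gauche, CN–iPr gauche; 4.1 + 3.2 + 2.5 + 2.8 = 12.6 kJ/mol.
The maximum (27.0 kJ/mol) occurs with iPr at 0°.

0°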